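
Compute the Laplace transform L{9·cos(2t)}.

L{cos(ωt)} = s/(s² + ω²), so L{cos(2t)} = s/(s² + 4). Then L{9·cos(2t)} = 9·s/(s² + 4) = 9s/(s² + 4)

Final answer: 9s/(s² + 4)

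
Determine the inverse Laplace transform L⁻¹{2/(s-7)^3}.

L⁻¹{n!/(s-a)^(n+1)} = t^n·e^(at), so L⁻¹{2/(s-7)^3} = t^2·e^(7t)

Final answer: t^2·e^(7t)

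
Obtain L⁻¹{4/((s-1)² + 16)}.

Form: b/((s-a)² + b²) → e^(at)sin(bt). With a=1, b=4

Final answer: e^t·sin(4t)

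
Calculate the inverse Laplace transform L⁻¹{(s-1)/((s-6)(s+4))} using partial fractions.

Using partial fractions, f(t) = (5e^(6t) + 5e^(-4t))/10

Final answer: (5e^(6t) + 5e^(-4t))/10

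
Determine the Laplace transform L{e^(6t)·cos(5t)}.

L{e^(at)·cos(ωt)} = (s-a)/((s-a)² + ω²), so L{e^(6t)·cos(5t)} = (s-6)/((s-6)² + 25)

Final answer: (s-6)/((s-6)² + 25)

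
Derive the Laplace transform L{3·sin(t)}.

L{sin(ωt)} = ω/(s² + ω²), so L{sin(t)} = 1/(s² + 1). Then L{3·sin(t)} = 3·1/(s² + 1) = 3/(s² + 1)

Final answer: 3/(s² + 1)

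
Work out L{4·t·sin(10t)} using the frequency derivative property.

L{sin(10t)} = 10/(s² + 100). By L{t·f(t)} = -F'(s): -d/ds[10/(s² + 100)] = -(10)·(-2s)/(s² + 100)² = 20s/(s² + 100)². Then L{4·t·sin(10t)} = 4·20s/(s² + 100)² = 80s/(s² + 100)²

Final answer: 80s/(s² + 100)²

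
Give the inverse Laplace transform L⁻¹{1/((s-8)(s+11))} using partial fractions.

Decompose: A/(s-8) + B/(s+11). A = 1/19, B = -1/19. f(t) = (e^(8t) - e^(-11t))/19

Final answer: (e^(8t) - e^(-11t))/19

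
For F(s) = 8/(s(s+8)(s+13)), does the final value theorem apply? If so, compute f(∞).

Poles of sF(s) = 8/((s+8)(s+13)) are at s = -8 and s = -13, both in the left half-plane. Theorem applies. f(∞) = lim_{s→0} sF(s) = 8/(8·13) = 1/13

Final answer: 1/13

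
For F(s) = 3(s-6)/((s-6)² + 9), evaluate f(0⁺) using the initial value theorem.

f(0⁺) = lim_{s→∞} sF(s) = lim_{s→∞} 3s(s-6)/((s-6)² + 9) = 3

Final answer: 3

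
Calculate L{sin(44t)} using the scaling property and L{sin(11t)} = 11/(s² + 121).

Using L{f(at)} = (1/a)F(s/a) with a=4: L{sin(44t)} = (1/4) · 11/((s/4)² + 121) = (1/4) · 11·16/(s² + 1936) = 44/(s² + 1936)

Final answer: 44/(s² + 1936)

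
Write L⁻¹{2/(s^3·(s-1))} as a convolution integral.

2/(s^3·(s-1)) = (2/s^3)·(1/(s-1)) = L{t^2}·L{e^t}. So f(t) = t^2*e^t = ∫₀ᵗ τ^2·e^(t-τ) dτ

Final answer: ∫₀ᵗ τ^2·e^(t-τ) dτ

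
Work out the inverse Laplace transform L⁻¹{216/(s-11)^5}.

L⁻¹{n!/(s-a)^(n+1)} = t^n·e^(at) with n=4, a=11. So L⁻¹{24/(s-11)^5} = t^4·e^(11t), and L⁻¹{216/(s-11)^5} = (216/24)·t^4·e^(11t) = 9·t^4·e^(11t)

Final answer: 9·t^4·e^(11t)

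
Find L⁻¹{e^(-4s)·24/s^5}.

L⁻¹{24/s^5} = t^4. By the time shift theorem, L⁻¹{e^(-as)F(s)} = u(t-a)f(t-a) with a=4, so L⁻¹{e^(-4s)·24/s^5} = u(t-4)·(t-4)^4

Final answer: u(t-4)·(t-4)^4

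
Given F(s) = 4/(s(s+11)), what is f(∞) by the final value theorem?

f(∞) = lim_{s→0} s·4/(s(s+11)) = lim_{s→0} 4/(s+11) = 4/11 = 4/11

Final answer: 4/11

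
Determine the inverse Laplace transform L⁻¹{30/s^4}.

L⁻¹{n!/s^(n+1)} = t^n with n=3. So L⁻¹{6/s^4} = t^3, and L⁻¹{30/s^4} = (30/6)·t^3 = 5·t^3

Final answer: 5·t^3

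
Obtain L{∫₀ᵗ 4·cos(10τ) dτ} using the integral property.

L{∫₀ᵗ f(τ)dτ} = F(s)/s with F(s) = 4s/(s² + 100), so the result is (4s/(s² + 100))/s = 4/(s² + 100)

Final answer: 4/(s² + 100)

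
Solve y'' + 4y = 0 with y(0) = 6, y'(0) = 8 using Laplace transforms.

L{y''} + 4L{y} = 0. s²Y - 6s - 8 + 4Y = 0. Y(s² + 4) = 6s + 8. Y = (6s + 8)/(s² + 4). Inverting: y(t) = 6cos(2t) + 4sin(2t)

Final answer: y(t) = 6cos(2t) + 4sin(2t)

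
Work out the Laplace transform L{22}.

L{22} = 22 · L{1} = 22/s

Final answer: 22/s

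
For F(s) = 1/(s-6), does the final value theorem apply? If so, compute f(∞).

sF(s) = s/(s-6) has a pole at s = 6 in the right half-plane. Theorem does NOT apply (unstable system; f(t) = e^(6t) grows without bound).

Final answer: Not applicable (unstable)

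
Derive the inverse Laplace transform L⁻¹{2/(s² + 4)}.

L⁻¹{2/(s² + 4)} = sin(2t)

Final answer: sin(2t)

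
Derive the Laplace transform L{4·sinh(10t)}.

L{sinh(ωt)} = ω/(s² - ω²), so L{sinh(10t)} = 10/(s² - 100). Then L{4·sinh(10t)} = 4·10/(s² - 100) = 40/(s² - 100)

Final answer: 40/(s² - 100)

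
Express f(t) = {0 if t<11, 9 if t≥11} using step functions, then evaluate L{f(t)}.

f(t) = 9·u(t-11). L{u(t-11)} = e^(-11s)/s, so L{f(t)} = 9·e^(-11s)/s

Final answer: 9·e^(-11s)/s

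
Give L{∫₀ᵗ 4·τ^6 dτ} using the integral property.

L{∫₀ᵗ f(τ)dτ} = F(s)/s with f(t) = 4t^6. F(s) = 2880/s^7, so L{∫₀ᵗ 4·τ^6 dτ} = (2880/s^7)/s = 2880/s^8. (Check: ∫₀ᵗ 4·τ^6 dτ = 4t^7/7.)

Final answer: 2880/s^8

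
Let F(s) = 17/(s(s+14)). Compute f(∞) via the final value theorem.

f(∞) = lim_{s→0} s·17/(s(s+14)) = lim_{s→0} 17/(s+14) = 17/14 = 17/14

Final answer: 17/14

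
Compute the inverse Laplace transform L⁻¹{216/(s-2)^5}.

L⁻¹{n!/(s-a)^(n+1)} = t^n·e^(at) with n=4, a=2. So L⁻¹{24/(s-2)^5} = t^4·e^(2t), and L⁻¹{216/(s-2)^5} = (216/24)·t^4·e^(2t) = 9·t^4·e^(2t)

Final answer: 9·t^4·e^(2t)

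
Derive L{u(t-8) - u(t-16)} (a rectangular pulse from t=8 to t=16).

L{u(t-a)} = e^(-as)/s. L{u(t-8) - u(t-16)} = (e^(-8s) - e^(-16s))/s

Final answer: (e^(-8s) - e^(-16s))/s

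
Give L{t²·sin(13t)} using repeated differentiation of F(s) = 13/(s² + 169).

F(s) = 13/(s² + 169). F'(s) = -26s/(s² + 169)². F''(s) = -26(169 - 3s²)/(s² + 169)³ = (78s² - 4394)/(s² + 169)³. So L{t²·sin(13t)} = (-1)² F''(s) = (78s² - 4394)/(s² + 169)³

Final answer: (78s² - 4394)/(s² + 169)³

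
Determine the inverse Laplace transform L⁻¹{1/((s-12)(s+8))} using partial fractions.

Decompose: A/(s-12) + B/(s+8). A = 1/20, B = -1/20. f(t) = (e^(12t) - e^(-8t))/20

Final answer: (e^(12t) - e^(-8t))/20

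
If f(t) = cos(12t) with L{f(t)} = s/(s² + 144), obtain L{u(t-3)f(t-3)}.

Time shift theorem: L{u(t-a)f(t-a)} = e^(-as)F(s). Here a=3, F(s) = s/(s² + 144), so L{u(t-3)f(t-3)} = e^(-3s)·s/(s² + 144)

Final answer: e^(-3s)·s/(s² + 144)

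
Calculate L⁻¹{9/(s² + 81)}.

This is the form c·a/(s² + a²) with a = 9. L⁻¹ = sin(9t)

Final answer: sin(9t)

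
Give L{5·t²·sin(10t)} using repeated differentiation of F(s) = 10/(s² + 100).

F(s) = 10/(s² + 100). F'(s) = -20s/(s² + 100)². F''(s) = -20(100 - 3s²)/(s² + 100)³ = (60s² - 2000)/(s² + 100)³. So L{t²·sin(10t)} = (-1)² F''(s) = (60s² - 2000)/(s² + 100)³. Then L{5·t²·sin(10t)} = 5·(60s² - 2000)/(s² + 100)³ = (300s² - 10000)/(s² + 100)³

Final answer: (300s² - 10000)/(s² + 100)³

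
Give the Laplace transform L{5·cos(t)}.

L{cos(ωt)} = s/(s² + ω²), so L{cos(t)} = s/(s² + 1). Then L{5·cos(t)} = 5·s/(s² + 1) = 5s/(s² + 1)

Final answer: 5s/(s² + 1)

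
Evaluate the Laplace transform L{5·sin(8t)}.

L{sin(ωt)} = ω/(s² + ω²), so L{sin(8t)} = 8/(s² + 64). Then L{5·sin(8t)} = 5·8/(s² + 64) = 40/(s² + 64)

Final answer: 40/(s² + 64)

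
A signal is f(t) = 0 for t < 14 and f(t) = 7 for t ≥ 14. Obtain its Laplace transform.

f(t) = 7·u(t-14). L{u(t-14)} = e^(-14s)/s, so L{f(t)} = 7·e^(-14s)/s

Final answer: 7·e^(-14s)/s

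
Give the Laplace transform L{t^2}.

L{t^n} = n!/s^(n+1), so L{t^2} = 2/s^3

Final answer: 2/s^3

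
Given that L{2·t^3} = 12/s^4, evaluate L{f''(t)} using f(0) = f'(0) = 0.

L{f''(t)} = s²F(s) - sf(0) - f'(0) = s²·12/s^4 - 0 - 0 = 12/s^2

Final answer: 12/s^2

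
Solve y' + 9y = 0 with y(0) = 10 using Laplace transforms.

L{y'} + 9L{y} = 0. sY - 10 + 9Y = 0. Y(s+9) = 10. Y = 10/(s+9)

Final answer: y(t) = 10e^(-9t)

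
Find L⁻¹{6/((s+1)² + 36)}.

Form: b/((s-a)² + b²) → e^(at)sin(bt). With a=-1, b=6

Final answer: e^(-t)·sin(6t)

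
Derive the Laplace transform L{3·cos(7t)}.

L{cos(ωt)} = s/(s² + ω²), so L{cos(7t)} = s/(s² + 49). Then L{3·cos(7t)} = 3·s/(s² + 49) = 3s/(s² + 49)

Final answer: 3s/(s² + 49)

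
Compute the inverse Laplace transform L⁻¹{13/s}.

L⁻¹{c/s} = c, so L⁻¹{13/s} = 13

Final answer: 13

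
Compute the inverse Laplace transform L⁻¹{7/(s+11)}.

L⁻¹{1/(s-a)} = e^(at), so L⁻¹{1/(s+11)} = e^(-11t), and L⁻¹{7/(s+11)} = 7·e^(-11t)

Final answer: 7·e^(-11t)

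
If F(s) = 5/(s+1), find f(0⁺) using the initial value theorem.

f(0⁺) = lim_{s→∞} s·5/(s+1) = lim_{s→∞} 5s/(s+1) = 5

Final answer: 5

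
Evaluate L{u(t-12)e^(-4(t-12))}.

u(t-a)f(t-a) with f(t)=e^(-4t). L{e^(-4t)} = 1/(s+4). By time shift: e^(-12s)/(s+4)

Final answer: e^(-12s)/(s+4)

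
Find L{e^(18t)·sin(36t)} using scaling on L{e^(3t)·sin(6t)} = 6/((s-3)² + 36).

Scaling with a=6: L{e^(18t)·sin(36t)} = (1/6) · 6/((s/6-3)² + 36). Simplifying: 36/((s-18)² + 1296)

Final answer: 36/((s-18)² + 1296)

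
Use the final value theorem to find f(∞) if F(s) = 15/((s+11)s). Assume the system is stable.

f(∞) = lim_{s→0} sF(s) = lim_{s→0} 15/(s+11) = 15/11

Final answer: 15/11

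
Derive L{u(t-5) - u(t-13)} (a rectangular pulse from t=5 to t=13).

L{u(t-a)} = e^(-as)/s. L{u(t-5) - u(t-13)} = (e^(-5s) - e^(-13s))/s

Final answer: (e^(-5s) - e^(-13s))/s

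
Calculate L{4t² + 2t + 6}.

L{4t² + 2t + 6} = 4·2/s³ + 2/s² + 6/s = 8/s³ + 2/s² + 6/s

Final answer: 8/s³ + 2/s² + 6/s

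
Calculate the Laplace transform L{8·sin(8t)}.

L{sin(ωt)} = ω/(s² + ω²), so L{sin(8t)} = 8/(s² + 64). Then L{8·sin(8t)} = 8·8/(s² + 64) = 64/(s² + 64)

Final answer: 64/(s² + 64)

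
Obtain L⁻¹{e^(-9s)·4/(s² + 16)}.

L⁻¹{4/(s² + 16)} = sin(4t). By the time shift theorem, L⁻¹{e^(-as)F(s)} = u(t-a)f(t-a) with a=9, so L⁻¹{e^(-9s)·4/(s² + 16)} = u(t-9)·sin(4(t-9))

Final answer: u(t-9)·sin(4(t-9))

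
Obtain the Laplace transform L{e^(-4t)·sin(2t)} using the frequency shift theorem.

Frequency shift: L{e^(at)f(t)} = F(s-a). L{e^(-4t)·sin(2t)} = 2/((s+4)² + 4)

Final answer: 2/((s+4)² + 4)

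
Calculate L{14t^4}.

L{t^n} = n!/s^(n+1). So L{14t^4} = 14·4!/s^5 = 336/s^5

Final answer: 336/s^5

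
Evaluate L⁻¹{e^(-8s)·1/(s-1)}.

L⁻¹{1/(s-1)} = e^t. By the time shift theorem, L⁻¹{e^(-as)F(s)} = u(t-a)f(t-a) with a=8, so L⁻¹{e^(-8s)·1/(s-1)} = u(t-8)·e^(t-8)

Final answer: u(t-8)·e^(t-8)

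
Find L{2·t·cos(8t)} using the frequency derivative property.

L{cos(8t)} = s/(s² + 64). Derivative: d/ds[s/(s² + 64)] = [(s² + 64) - s·2s]/(s² + 64)² = (64 - s²)/(s² + 64)². So L{t·cos(8t)} = -F'(s) = (s² - 64)/(s² + 64)². Then L{2·t·cos(8t)} = 2·(s² - 64)/(s² + 64)²

Final answer: 2·(s² - 64)/(s² + 64)²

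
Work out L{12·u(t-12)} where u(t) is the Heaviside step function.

L{u(t-a)} = e^(-as)/s. Here a=12, so L{u(t-12)} = e^(-12s)/s, and L{12·u(t-12)} = 12·e^(-12s)/s

Final answer: 12·e^(-12s)/s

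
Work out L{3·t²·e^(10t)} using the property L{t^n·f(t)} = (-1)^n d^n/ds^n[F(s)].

L{e^(10t)} = 1/(s-10). d/ds[1/(s-10)] = -1/(s-10)². d²/ds²[1/(s-10)] = 2/(s-10)³. So L{t²·e^(10t)} = (-1)² · 2/(s-10)³ = 2/(s-10)³. Then L{3·t²·e^(10t)} = 3·2/(s-10)³ = 6/(s-10)³

Final answer: 6/(s-10)³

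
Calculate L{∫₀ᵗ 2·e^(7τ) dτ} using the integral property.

L{∫₀ᵗ f(τ)dτ} = F(s)/s with F(s) = 2/(s-7), so L{∫₀ᵗ 2·e^(7τ) dτ} = 2/(s(s-7))

Final answer: 2/(s(s-7))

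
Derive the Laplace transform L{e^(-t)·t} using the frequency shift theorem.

L{e^(at)·t^n} = n!/(s-a)^(n+1), so L{e^(-t)·t} = 1/(s+1)^2

Final answer: 1/(s+1)^2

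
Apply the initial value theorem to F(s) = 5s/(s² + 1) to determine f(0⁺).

f(0⁺) = lim_{s→∞} s·5s/(s² + 1) = lim_{s→∞} 5s²/(s² + 1) = 5

Final answer: 5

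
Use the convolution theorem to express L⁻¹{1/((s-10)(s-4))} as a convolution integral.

1/((s-10)(s-4)) = (1/(s-10))·(1/(s-4)) = L{e^(10t)}·L{e^(4t)}. So f(t) = e^(10t)*e^(4t) = ∫₀ᵗ e^(10τ)·e^(4(t-τ)) dτ

Final answer: ∫₀ᵗ e^(10τ)·e^(4(t-τ)) dτ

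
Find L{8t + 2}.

L{8t + 2} = 8·L{t} + 2·L{1} = 8/s² + 2/s

Final answer: 8/s² + 2/s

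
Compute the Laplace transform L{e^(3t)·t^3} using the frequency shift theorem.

L{e^(at)·t^n} = n!/(s-a)^(n+1), so L{e^(3t)·t^3} = 6/(s-3)^4

Final answer: 6/(s-3)^4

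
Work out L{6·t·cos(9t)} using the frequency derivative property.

L{cos(9t)} = s/(s² + 81). Derivative: d/ds[s/(s² + 81)] = [(s² + 81) - s·2s]/(s² + 81)² = (81 - s²)/(s² + 81)². So L{t·cos(9t)} = -F'(s) = (s² - 81)/(s² + 81)². Then L{6·t·cos(9t)} = 6·(s² - 81)/(s² + 81)²

Final answer: 6·(s² - 81)/(s² + 81)²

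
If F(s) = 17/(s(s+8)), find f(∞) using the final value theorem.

f(∞) = lim_{s→0} s·17/(s(s+8)) = lim_{s→0} 17/(s+8) = 17/8 = 17/8

Final answer: 17/8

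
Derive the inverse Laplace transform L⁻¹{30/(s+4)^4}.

L⁻¹{n!/(s-a)^(n+1)} = t^n·e^(at) with n=3, a=-4. So L⁻¹{6/(s+4)^4} = t^3·e^(-4t), and L⁻¹{30/(s+4)^4} = (30/6)·t^3·e^(-4t) = 5·t^3·e^(-4t)

Final answer: 5·t^3·e^(-4t)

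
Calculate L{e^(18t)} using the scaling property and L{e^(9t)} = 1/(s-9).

Using L{f(at)} = (1/a)F(s/a) with a=2 and f(t) = e^(9t): L{e^(18t)} = (1/2) · 1/((s/2)-9) = (1/2) · 2/(s-18) = 1/(s-18)

Final answer: 1/(s-18)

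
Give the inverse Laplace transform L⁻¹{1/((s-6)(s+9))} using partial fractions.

Decompose: A/(s-6) + B/(s+9). A = 1/15, B = -1/15. f(t) = (e^(6t) - e^(-9t))/15

Final answer: (e^(6t) - e^(-9t))/15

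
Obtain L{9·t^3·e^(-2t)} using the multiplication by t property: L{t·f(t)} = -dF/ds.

Using L{t^n·e^(at)} = n!/(s-a)^(n+1), L{t^3·e^(-2t)} = 6/(s+2)^4, so L{9·t^3·e^(-2t)} = 9·6/(s+2)^4 = 54/(s+2)^4

Final answer: 54/(s+2)^4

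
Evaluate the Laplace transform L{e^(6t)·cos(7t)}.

L{e^(at)·cos(ωt)} = (s-a)/((s-a)² + ω²), so L{e^(6t)·cos(7t)} = (s-6)/((s-6)² + 49)

Final answer: (s-6)/((s-6)² + 49)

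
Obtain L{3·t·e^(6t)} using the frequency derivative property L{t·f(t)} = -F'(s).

L{e^(6t)} = 1/(s-6). By frequency derivative: L{t·e^(6t)} = -d/ds[1/(s-6)] = -(-1)/(s-6)² = 1/(s-6)². Then L{3·t·e^(6t)} = 3·1/(s-6)² = 3/(s-6)²

Final answer: 3/(s-6)²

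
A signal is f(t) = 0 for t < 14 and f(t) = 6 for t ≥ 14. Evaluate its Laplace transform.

f(t) = 6·u(t-14). L{u(t-14)} = e^(-14s)/s, so L{f(t)} = 6·e^(-14s)/s

Final answer: 6·e^(-14s)/s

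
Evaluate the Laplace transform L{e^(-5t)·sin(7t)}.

L{e^(at)·sin(ωt)} = ω/((s-a)² + ω²), so L{e^(-5t)·sin(7t)} = 7/((s+5)² + 49)

Final answer: 7/((s+5)² + 49)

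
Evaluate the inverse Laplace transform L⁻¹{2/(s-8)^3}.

L⁻¹{n!/(s-a)^(n+1)} = t^n·e^(at), so L⁻¹{2/(s-8)^3} = t^2·e^(8t)

Final answer: t^2·e^(8t)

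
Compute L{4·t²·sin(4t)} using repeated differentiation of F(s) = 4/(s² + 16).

F(s) = 4/(s² + 16). F'(s) = -8s/(s² + 16)². F''(s) = -8(16 - 3s²)/(s² + 16)³ = (24s² - 128)/(s² + 16)³. So L{t²·sin(4t)} = (-1)² F''(s) = (24s² - 128)/(s² + 16)³. Then L{4·t²·sin(4t)} = 4·(24s² - 128)/(s² + 16)³ = (96s² - 512)/(s² + 16)³

Final answer: (96s² - 512)/(s² + 16)³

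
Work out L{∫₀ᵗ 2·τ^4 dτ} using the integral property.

L{∫₀ᵗ f(τ)dτ} = F(s)/s with f(t) = 2t^4. F(s) = 48/s^5, so L{∫₀ᵗ 2·τ^4 dτ} = (48/s^5)/s = 48/s^6. (Check: ∫₀ᵗ 2·τ^4 dτ = 2t^5/5.)

Final answer: 48/s^6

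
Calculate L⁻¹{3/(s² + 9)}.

This is the form c·a/(s² + a²) with a = 3. L⁻¹ = sin(3t)

Final answer: sin(3t)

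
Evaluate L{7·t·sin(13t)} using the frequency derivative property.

L{sin(13t)} = 13/(s² + 169). By L{t·f(t)} = -F'(s): -d/ds[13/(s² + 169)] = -(13)·(-2s)/(s² + 169)² = 26s/(s² + 169)². Then L{7·t·sin(13t)} = 7·26s/(s² + 169)² = 182s/(s² + 169)²

Final answer: 182s/(s² + 169)²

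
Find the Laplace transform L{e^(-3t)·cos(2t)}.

L{e^(at)·cos(ωt)} = (s-a)/((s-a)² + ω²), so L{e^(-3t)·cos(2t)} = (s+3)/((s+3)² + 4)

Final answer: (s+3)/((s+3)² + 4)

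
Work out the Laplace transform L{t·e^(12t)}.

L{t^n·e^(at)} = n!/(s-a)^(n+1), so L{t·e^(12t)} = 1/(s-12)^2

Final answer: 1/(s-12)^2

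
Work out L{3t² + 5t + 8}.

L{3t² + 5t + 8} = 3·2/s³ + 5/s² + 8/s = 6/s³ + 5/s² + 8/s

Final answer: 6/s³ + 5/s² + 8/s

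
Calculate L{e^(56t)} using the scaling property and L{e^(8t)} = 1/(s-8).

Using L{f(at)} = (1/a)F(s/a) with a=7 and f(t) = e^(8t): L{e^(56t)} = (1/7) · 1/((s/7)-8) = (1/7) · 7/(s-56) = 1/(s-56)

Final answer: 1/(s-56)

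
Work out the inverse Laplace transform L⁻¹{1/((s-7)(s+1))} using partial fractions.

Decompose: A/(s-7) + B/(s+1). A = 1/8, B = -1/8. f(t) = (e^(7t) - e^(-t))/8

Final answer: (e^(7t) - e^(-t))/8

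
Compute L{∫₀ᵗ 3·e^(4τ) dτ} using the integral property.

L{∫₀ᵗ f(τ)dτ} = F(s)/s with F(s) = 3/(s-4), so L{∫₀ᵗ 3·e^(4τ) dτ} = 3/(s(s-4))

Final answer: 3/(s(s-4))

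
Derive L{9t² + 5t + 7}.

L{9t² + 5t + 7} = 9·2/s³ + 5/s² + 7/s = 18/s³ + 5/s² + 7/s

Final answer: 18/s³ + 5/s² + 7/s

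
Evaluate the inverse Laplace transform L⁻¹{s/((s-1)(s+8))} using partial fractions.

Using partial fractions, f(t) = (e^t + 8e^(-8t))/9

Final answer: (e^t + 8e^(-8t))/9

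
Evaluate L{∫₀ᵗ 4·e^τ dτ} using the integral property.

L{∫₀ᵗ f(τ)dτ} = F(s)/s with F(s) = 4/(s-1), so L{∫₀ᵗ 4·e^τ dτ} = 4/(s(s-1))

Final answer: 4/(s(s-1))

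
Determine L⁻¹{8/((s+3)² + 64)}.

Form: b/((s-a)² + b²) → e^(at)sin(bt). With a=-3, b=8

Final answer: e^(-3t)·sin(8t)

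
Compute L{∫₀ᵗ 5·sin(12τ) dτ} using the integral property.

L{∫₀ᵗ f(τ)dτ} = F(s)/s with F(s) = 60/(s² + 144), so the result is (60/(s² + 144))/s = 60/(s(s² + 144))

Final answer: 60/(s(s² + 144))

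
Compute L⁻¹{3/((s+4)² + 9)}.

Form: b/((s-a)² + b²) → e^(at)sin(bt). With a=-4, b=3

Final answer: e^(-4t)·sin(3t)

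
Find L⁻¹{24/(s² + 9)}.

This is the form c·a/(s² + a²) with a = 3, c = 8. L⁻¹ = 8·sin(3t)

Final answer: 8·sin(3t)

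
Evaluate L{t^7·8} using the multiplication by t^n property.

L{8} = 8/s. d^1/ds^1[1/s] = -1/s². d^2/ds^2[1/s] = 2/s^3. d^3/ds^3[1/s] = -6/s^4. d^4/ds^4[1/s] = 24/s^5. d^5/ds^5[1/s] = -120/s^6. d^6/ds^6[1/s] = 720/s^7. d^7/ds^7[1/s] = -5040/s^8. So L{t^7} = (-1)^{7}·-5040/s^8 = 5040/s^8. Then L{t^7·8} = 8·5040/s^8 = 40320/s^8

Final answer: 40320/s^8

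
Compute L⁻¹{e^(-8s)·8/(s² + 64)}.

L⁻¹{8/(s² + 64)} = sin(8t). By the time shift theorem, L⁻¹{e^(-as)F(s)} = u(t-a)f(t-a) with a=8, so L⁻¹{e^(-8s)·8/(s² + 64)} = u(t-8)·sin(8(t-8))

Final answer: u(t-8)·sin(8(t-8))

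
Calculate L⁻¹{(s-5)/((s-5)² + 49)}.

Using frequency shift: L⁻¹{(s-a)/((s-a)² + b²)} = e^(at)cos(bt). Here a=5, b=7

Final answer: e^(5t)·cos(7t)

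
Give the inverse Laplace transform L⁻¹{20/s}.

L⁻¹{c/s} = c, so L⁻¹{20/s} = 20

Final answer: 20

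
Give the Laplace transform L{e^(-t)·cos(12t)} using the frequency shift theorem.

Frequency shift: L{e^(at)f(t)} = F(s-a). L{e^(-t)·cos(12t)} = (s+1)/((s+1)² + 144)

Final answer: (s+1)/((s+1)² + 144)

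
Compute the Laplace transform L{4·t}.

L{t^n} = n!/s^(n+1), so L{t} = 1/s^2. Then L{4·t} = 4·1/s^2 = 4/s^2

Final answer: 4/s^2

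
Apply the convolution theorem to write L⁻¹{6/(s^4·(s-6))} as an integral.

6/(s^4·(s-6)) = (6/s^4)·(1/(s-6)) = L{t^3}·L{e^(6t)}. So f(t) = t^3*e^(6t) = ∫₀ᵗ τ^3·e^(6(t-τ)) dτ

Final answer: ∫₀ᵗ τ^3·e^(6(t-τ)) dτ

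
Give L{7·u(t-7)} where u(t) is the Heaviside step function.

L{u(t-a)} = e^(-as)/s. Here a=7, so L{u(t-7)} = e^(-7s)/s, and L{7·u(t-7)} = 7·e^(-7s)/s

Final answer: 7·e^(-7s)/s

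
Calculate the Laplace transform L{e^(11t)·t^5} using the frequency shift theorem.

L{e^(at)·t^n} = n!/(s-a)^(n+1), so L{e^(11t)·t^5} = 120/(s-11)^6

Final answer: 120/(s-11)^6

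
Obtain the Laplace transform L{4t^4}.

L{4t^4} = 4 · L{t^4} = 4 · 24/s^5 = 96/s^5

Final answer: 96/s^5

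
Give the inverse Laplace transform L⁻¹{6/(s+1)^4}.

L⁻¹{n!/(s-a)^(n+1)} = t^n·e^(at), so L⁻¹{6/(s+1)^4} = t^3·e^(-t)

Final answer: t^3·e^(-t)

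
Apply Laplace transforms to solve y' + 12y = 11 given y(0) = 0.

sY + 12Y = 11/s. Y = 11/(s(s+12)). Partial fractions: Y = 11/12/s - 11/12/(s+12)

Final answer: y(t) = 11/12(1 - e^(-12t))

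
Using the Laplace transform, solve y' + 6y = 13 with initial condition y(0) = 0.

sY + 6Y = 13/s. Y = 13/(s(s+6)). Partial fractions: Y = 13/6/s - 13/6/(s+6)

Final answer: y(t) = 13/6(1 - e^(-6t))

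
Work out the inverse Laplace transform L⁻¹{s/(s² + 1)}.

L⁻¹{s/(s² + 1)} = cos(t)

Final answer: cos(t)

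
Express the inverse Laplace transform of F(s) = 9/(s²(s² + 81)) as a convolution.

9/(s²(s² + 81)) = (1/s²)·(9/(s² + 81)) = L{t}·L{sin(9t)}. So f(t) = t*(sin(9t)) = ∫₀ᵗ τ·sin(9(t-τ)) dτ

Final answer: ∫₀ᵗ τ·sin(9(t-τ)) dτ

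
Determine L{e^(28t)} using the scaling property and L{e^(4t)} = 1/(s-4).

Using L{f(at)} = (1/a)F(s/a) with a=7 and f(t) = e^(4t): L{e^(28t)} = (1/7) · 1/((s/7)-4) = (1/7) · 7/(s-28) = 1/(s-28)

Final answer: 1/(s-28)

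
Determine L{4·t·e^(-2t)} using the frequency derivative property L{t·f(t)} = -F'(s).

L{e^(-2t)} = 1/(s+2). By frequency derivative: L{t·e^(-2t)} = -d/ds[1/(s+2)] = -(-1)/(s+2)² = 1/(s+2)². Then L{4·t·e^(-2t)} = 4·1/(s+2)² = 4/(s+2)²

Final answer: 4/(s+2)²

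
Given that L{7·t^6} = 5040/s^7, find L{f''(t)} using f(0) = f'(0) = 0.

L{f''(t)} = s²F(s) - sf(0) - f'(0) = s²·5040/s^7 - 0 - 0 = 5040/s^5

Final answer: 5040/s^5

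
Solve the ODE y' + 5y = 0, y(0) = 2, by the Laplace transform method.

L{y'} + 5L{y} = 0. sY - 2 + 5Y = 0. Y(s+5) = 2. Y = 2/(s+5)

Final answer: y(t) = 2e^(-5t)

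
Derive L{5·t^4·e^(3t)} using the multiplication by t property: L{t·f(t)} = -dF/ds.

Using L{t^n·e^(at)} = n!/(s-a)^(n+1), L{t^4·e^(3t)} = 24/(s-3)^5, so L{5·t^4·e^(3t)} = 5·24/(s-3)^5 = 120/(s-3)^5

Final answer: 120/(s-3)^5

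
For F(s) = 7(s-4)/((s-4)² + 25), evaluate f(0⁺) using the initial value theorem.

f(0⁺) = lim_{s→∞} sF(s) = lim_{s→∞} 7s(s-4)/((s-4)² + 25) = 7

Final answer: 7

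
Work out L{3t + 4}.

L{3t + 4} = 3·L{t} + 4·L{1} = 3/s² + 4/s

Final answer: 3/s² + 4/s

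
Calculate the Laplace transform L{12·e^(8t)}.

L{e^(at)} = 1/(s-a), so L{e^(8t)} = 1/(s-8). Then L{12·e^(8t)} = 12/(s-8)

Final answer: 12/(s-8)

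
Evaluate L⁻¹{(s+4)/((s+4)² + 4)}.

Using frequency shift: L⁻¹{(s-a)/((s-a)² + b²)} = e^(at)cos(bt). Here a=-4, b=2

Final answer: e^(-4t)·cos(2t)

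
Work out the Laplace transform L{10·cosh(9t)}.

L{cosh(ωt)} = s/(s² - ω²), so L{cosh(9t)} = s/(s² - 81). Then L{10·cosh(9t)} = 10·s/(s² - 81) = 10s/(s² - 81)

Final answer: 10s/(s² - 81)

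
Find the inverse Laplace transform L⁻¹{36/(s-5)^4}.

L⁻¹{n!/(s-a)^(n+1)} = t^n·e^(at) with n=3, a=5. So L⁻¹{6/(s-5)^4} = t^3·e^(5t), and L⁻¹{36/(s-5)^4} = (36/6)·t^3·e^(5t) = 6·t^3·e^(5t)

Final answer: 6·t^3·e^(5t)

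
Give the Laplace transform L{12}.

L{12} = 12 · L{1} = 12/s

Final answer: 12/s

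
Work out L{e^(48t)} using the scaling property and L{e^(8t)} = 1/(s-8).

Using L{f(at)} = (1/a)F(s/a) with a=6 and f(t) = e^(8t): L{e^(48t)} = (1/6) · 1/((s/6)-8) = (1/6) · 6/(s-48) = 1/(s-48)

Final answer: 1/(s-48)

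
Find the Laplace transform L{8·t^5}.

L{t^n} = n!/s^(n+1), so L{t^5} = 120/s^6. Then L{8·t^5} = 8·120/s^6 = 960/s^6

Final answer: 960/s^6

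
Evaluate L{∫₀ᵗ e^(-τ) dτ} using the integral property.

L{∫₀ᵗ f(τ)dτ} = F(s)/s with F(s) = 1/(s+1), so L{∫₀ᵗ e^(-τ) dτ} = 1/(s(s+1))

Final answer: 1/(s(s+1))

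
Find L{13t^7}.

L{t^n} = n!/s^(n+1). So L{13t^7} = 13·7!/s^8 = 65520/s^8

Final answer: 65520/s^8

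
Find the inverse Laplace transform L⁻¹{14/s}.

L⁻¹{c/s} = c, so L⁻¹{14/s} = 14

Final answer: 14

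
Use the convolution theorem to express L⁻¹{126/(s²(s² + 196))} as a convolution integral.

126/(s²(s² + 196)) = (1/s²)·(126/(s² + 196)) = L{t}·L{9·sin(14t)}. So f(t) = t*(9·sin(14t)) = ∫₀ᵗ 9τ·sin(14(t-τ)) dτ

Final answer: ∫₀ᵗ 9τ·sin(14(t-τ)) dτ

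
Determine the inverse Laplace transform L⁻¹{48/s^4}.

L⁻¹{n!/s^(n+1)} = t^n with n=3. So L⁻¹{6/s^4} = t^3, and L⁻¹{48/s^4} = (48/6)·t^3 = 8·t^3

Final answer: 8·t^3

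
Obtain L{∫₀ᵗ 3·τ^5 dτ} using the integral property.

L{∫₀ᵗ f(τ)dτ} = F(s)/s with f(t) = 3t^5. F(s) = 360/s^6, so L{∫₀ᵗ 3·τ^5 dτ} = (360/s^6)/s = 360/s^7. (Check: ∫₀ᵗ 3·τ^5 dτ = 3t^6/6.)

Final answer: 360/s^7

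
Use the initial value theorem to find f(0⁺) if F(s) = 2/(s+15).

f(0⁺) = lim_{s→∞} s·2/(s+15) = lim_{s→∞} 2s/(s+15) = 2

Final answer: 2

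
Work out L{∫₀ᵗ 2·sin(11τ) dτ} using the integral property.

L{∫₀ᵗ f(τ)dτ} = F(s)/s with F(s) = 22/(s² + 121), so the result is (22/(s² + 121))/s = 22/(s(s² + 121))

Final answer: 22/(s(s² + 121))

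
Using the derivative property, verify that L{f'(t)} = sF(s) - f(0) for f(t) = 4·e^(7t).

f'(t) = 28e^(7t). Direct: L{f'(t)} = 28/(s-7). Property: s·4/(s-7) - 4 = (4s - 4(s-7))/(s-7) = 28/(s-7). ✓

Final answer: 28/(s-7)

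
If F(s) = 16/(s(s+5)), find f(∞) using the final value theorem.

f(∞) = lim_{s→0} s·16/(s(s+5)) = lim_{s→0} 16/(s+5) = 16/5 = 16/5

Final answer: 16/5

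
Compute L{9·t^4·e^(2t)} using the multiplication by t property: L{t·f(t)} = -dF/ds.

Using L{t^n·e^(at)} = n!/(s-a)^(n+1), L{t^4·e^(2t)} = 24/(s-2)^5, so L{9·t^4·e^(2t)} = 9·24/(s-2)^5 = 216/(s-2)^5

Final answer: 216/(s-2)^5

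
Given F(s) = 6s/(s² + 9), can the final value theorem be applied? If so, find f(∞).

The final value theorem requires all poles of sF(s) in the left half-plane. sF(s) = 6s²/(s² + 9) has poles at s = ±3i (imaginary axis). Theorem does NOT apply (oscillatory system).

Final answer: Not applicable (oscillatory)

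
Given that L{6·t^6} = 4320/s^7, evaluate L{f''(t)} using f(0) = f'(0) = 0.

L{f''(t)} = s²F(s) - sf(0) - f'(0) = s²·4320/s^7 - 0 - 0 = 4320/s^5

Final answer: 4320/s^5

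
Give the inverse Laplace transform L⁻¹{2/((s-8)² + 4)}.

Using frequency shift, L⁻¹{2/((s-8)² + 4)} = e^(8t)·sin(2t)

Final answer: e^(8t)·sin(2t)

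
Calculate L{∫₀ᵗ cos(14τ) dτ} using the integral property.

L{∫₀ᵗ f(τ)dτ} = F(s)/s with F(s) = s/(s² + 196), so the result is (s/(s² + 196))/s = 1/(s² + 196)

Final answer: 1/(s² + 196)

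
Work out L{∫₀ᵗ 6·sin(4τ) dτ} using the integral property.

L{∫₀ᵗ f(τ)dτ} = F(s)/s with F(s) = 24/(s² + 16), so the result is (24/(s² + 16))/s = 24/(s(s² + 16))

Final answer: 24/(s(s² + 16))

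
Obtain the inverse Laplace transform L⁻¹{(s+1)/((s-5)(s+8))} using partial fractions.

Using partial fractions, f(t) = (6e^(5t) + 7e^(-8t))/13

Final answer: (6e^(5t) + 7e^(-8t))/13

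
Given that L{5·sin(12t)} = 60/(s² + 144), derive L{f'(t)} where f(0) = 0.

L{f'(t)} = s·F(s) - f(0) = s·60/(s² + 144) - 0 = 60s/(s² + 144)

Final answer: 60s/(s² + 144)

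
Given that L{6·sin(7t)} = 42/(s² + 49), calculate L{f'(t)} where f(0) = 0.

L{f'(t)} = s·F(s) - f(0) = s·42/(s² + 49) - 0 = 42s/(s² + 49)

Final answer: 42s/(s² + 49)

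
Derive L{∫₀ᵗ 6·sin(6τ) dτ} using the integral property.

L{∫₀ᵗ f(τ)dτ} = F(s)/s with F(s) = 36/(s² + 36), so the result is (36/(s² + 36))/s = 36/(s(s² + 36))

Final answer: 36/(s(s² + 36))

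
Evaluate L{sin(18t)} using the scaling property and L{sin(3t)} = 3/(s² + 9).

Using L{f(at)} = (1/a)F(s/a) with a=6: L{sin(18t)} = (1/6) · 3/((s/6)² + 9) = (1/6) · 3·36/(s² + 324) = 18/(s² + 324)

Final answer: 18/(s² + 324)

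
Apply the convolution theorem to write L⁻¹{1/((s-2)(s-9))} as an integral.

1/((s-2)(s-9)) = (1/(s-2))·(1/(s-9)) = L{e^(2t)}·L{e^(9t)}. So f(t) = e^(2t)*e^(9t) = ∫₀ᵗ e^(2τ)·e^(9(t-τ)) dτ

Final answer: ∫₀ᵗ e^(2τ)·e^(9(t-τ)) dτ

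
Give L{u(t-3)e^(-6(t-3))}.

u(t-a)f(t-a) with f(t)=e^(-6t). L{e^(-6t)} = 1/(s+6). By time shift: e^(-3s)/(s+6)

Final answer: e^(-3s)/(s+6)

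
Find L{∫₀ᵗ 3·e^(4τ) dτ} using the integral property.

L{∫₀ᵗ f(τ)dτ} = F(s)/s with F(s) = 3/(s-4), so L{∫₀ᵗ 3·e^(4τ) dτ} = 3/(s(s-4))

Final answer: 3/(s(s-4))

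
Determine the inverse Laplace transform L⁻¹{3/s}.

L⁻¹{c/s} = c, so L⁻¹{3/s} = 3

Final answer: 3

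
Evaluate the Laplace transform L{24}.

L{24} = 24 · L{1} = 24/s

Final answer: 24/s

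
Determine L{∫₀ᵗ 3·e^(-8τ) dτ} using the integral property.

L{∫₀ᵗ f(τ)dτ} = F(s)/s with F(s) = 3/(s+8), so L{∫₀ᵗ 3·e^(-8τ) dτ} = 3/(s(s+8))

Final answer: 3/(s(s+8))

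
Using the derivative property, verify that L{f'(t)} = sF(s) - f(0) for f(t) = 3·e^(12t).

f'(t) = 36e^(12t). Direct: L{f'(t)} = 36/(s-12). Property: s·3/(s-12) - 3 = (3s - 3(s-12))/(s-12) = 36/(s-12). ✓

Final answer: 36/(s-12)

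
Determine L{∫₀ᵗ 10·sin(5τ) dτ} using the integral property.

L{∫₀ᵗ f(τ)dτ} = F(s)/s with F(s) = 50/(s² + 25), so the result is (50/(s² + 25))/s = 50/(s(s² + 25))

Final answer: 50/(s(s² + 25))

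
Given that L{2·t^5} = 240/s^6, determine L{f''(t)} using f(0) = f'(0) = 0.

L{f''(t)} = s²F(s) - sf(0) - f'(0) = s²·240/s^6 - 0 - 0 = 240/s^4

Final answer: 240/s^4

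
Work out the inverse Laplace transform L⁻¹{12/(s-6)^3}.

L⁻¹{n!/(s-a)^(n+1)} = t^n·e^(at) with n=2, a=6. So L⁻¹{2/(s-6)^3} = t^2·e^(6t), and L⁻¹{12/(s-6)^3} = (12/2)·t^2·e^(6t) = 6·t^2·e^(6t)

Final answer: 6·t^2·e^(6t)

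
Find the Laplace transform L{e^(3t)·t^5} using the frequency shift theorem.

L{e^(at)·t^n} = n!/(s-a)^(n+1), so L{e^(3t)·t^5} = 120/(s-3)^6

Final answer: 120/(s-3)^6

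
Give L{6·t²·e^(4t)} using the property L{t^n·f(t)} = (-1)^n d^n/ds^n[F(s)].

L{e^(4t)} = 1/(s-4). d/ds[1/(s-4)] = -1/(s-4)². d²/ds²[1/(s-4)] = 2/(s-4)³. So L{t²·e^(4t)} = (-1)² · 2/(s-4)³ = 2/(s-4)³. Then L{6·t²·e^(4t)} = 6·2/(s-4)³ = 12/(s-4)³

Final answer: 12/(s-4)³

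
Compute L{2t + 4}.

L{2t + 4} = 2·L{t} + 4·L{1} = 2/s² + 4/s

Final answer: 2/s² + 4/s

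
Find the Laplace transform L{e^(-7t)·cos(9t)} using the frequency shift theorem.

Frequency shift: L{e^(at)f(t)} = F(s-a). L{e^(-7t)·cos(9t)} = (s+7)/((s+7)² + 81)

Final answer: (s+7)/((s+7)² + 81)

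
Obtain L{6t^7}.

L{t^n} = n!/s^(n+1). So L{6t^7} = 6·7!/s^8 = 30240/s^8

Final answer: 30240/s^8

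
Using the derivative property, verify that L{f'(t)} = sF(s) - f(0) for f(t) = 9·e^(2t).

f'(t) = 18e^(2t). Direct: L{f'(t)} = 18/(s-2). Property: s·9/(s-2) - 9 = (9s - 9(s-2))/(s-2) = 18/(s-2). ✓

Final answer: 18/(s-2)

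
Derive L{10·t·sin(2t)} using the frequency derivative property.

L{sin(2t)} = 2/(s² + 4). By L{t·f(t)} = -F'(s): -d/ds[2/(s² + 4)] = -(2)·(-2s)/(s² + 4)² = 4s/(s² + 4)². Then L{10·t·sin(2t)} = 10·4s/(s² + 4)² = 40s/(s² + 4)²

Final answer: 40s/(s² + 4)²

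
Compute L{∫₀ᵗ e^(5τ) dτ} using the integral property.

L{∫₀ᵗ f(τ)dτ} = F(s)/s with F(s) = 1/(s-5), so L{∫₀ᵗ e^(5τ) dτ} = 1/(s(s-5))

Final answer: 1/(s(s-5))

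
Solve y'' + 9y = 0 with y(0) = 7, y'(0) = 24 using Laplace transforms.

L{y''} + 9L{y} = 0. s²Y - 7s - 24 + 9Y = 0. Y(s² + 9) = 7s + 24. Y = (7s + 24)/(s² + 9). Inverting: y(t) = 7cos(3t) + 8sin(3t)

Final answer: y(t) = 7cos(3t) + 8sin(3t)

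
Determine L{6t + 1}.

L{6t + 1} = 6·L{t} + L{1} = 6/s² + 1/s

Final answer: 6/s² + 1/s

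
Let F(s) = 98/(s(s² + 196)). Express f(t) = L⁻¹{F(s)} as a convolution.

98/(s(s² + 196)) = (1/s)·(98/(s² + 196)) = L{1}·L{7·sin(14t)}. So f(t) = 1*(7·sin(14t)) = ∫₀ᵗ 7·sin(14τ) dτ

Final answer: ∫₀ᵗ 7·sin(14τ) dτ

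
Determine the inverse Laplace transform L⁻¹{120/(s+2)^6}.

L⁻¹{n!/(s-a)^(n+1)} = t^n·e^(at), so L⁻¹{120/(s+2)^6} = t^5·e^(-2t)

Final answer: t^5·e^(-2t)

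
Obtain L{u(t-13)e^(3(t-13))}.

u(t-a)f(t-a) with f(t)=e^(3t). L{e^(3t)} = 1/(s-3). By time shift: e^(-13s)/(s-3)

Final answer: e^(-13s)/(s-3)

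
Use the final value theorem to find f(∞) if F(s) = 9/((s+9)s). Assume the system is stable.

f(∞) = lim_{s→0} sF(s) = lim_{s→0} 9/(s+9) = 1

Final answer: 1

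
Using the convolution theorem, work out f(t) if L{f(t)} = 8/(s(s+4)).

8/(s(s+4)) = (8/s)·(1/(s+4)) = L{8}·L{e^(-4t)}. By convolution, f(t) = 8*e^(-4t) = ∫₀ᵗ 8·e^(-4τ) dτ = 8·(1 - e^(-4t))/4

Final answer: 8·(1 - e^(-4t))/4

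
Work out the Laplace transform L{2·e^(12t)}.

L{e^(at)} = 1/(s-a), so L{e^(12t)} = 1/(s-12). Then L{2·e^(12t)} = 2/(s-12)

Final answer: 2/(s-12)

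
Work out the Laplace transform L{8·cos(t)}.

L{cos(ωt)} = s/(s² + ω²), so L{cos(t)} = s/(s² + 1). Then L{8·cos(t)} = 8·s/(s² + 1) = 8s/(s² + 1)

Final answer: 8s/(s² + 1)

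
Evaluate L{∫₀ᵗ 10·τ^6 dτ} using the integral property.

L{∫₀ᵗ f(τ)dτ} = F(s)/s with f(t) = 10t^6. F(s) = 7200/s^7, so L{∫₀ᵗ 10·τ^6 dτ} = (7200/s^7)/s = 7200/s^8. (Check: ∫₀ᵗ 10·τ^6 dτ = 10t^7/7.)

Final answer: 7200/s^8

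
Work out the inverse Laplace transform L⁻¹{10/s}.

L⁻¹{c/s} = c, so L⁻¹{10/s} = 10

Final answer: 10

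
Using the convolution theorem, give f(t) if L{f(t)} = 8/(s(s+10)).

8/(s(s+10)) = (8/s)·(1/(s+10)) = L{8}·L{e^(-10t)}. By convolution, f(t) = 8*e^(-10t) = ∫₀ᵗ 8·e^(-10τ) dτ = 8·(1 - e^(-10t))/10

Final answer: 8·(1 - e^(-10t))/10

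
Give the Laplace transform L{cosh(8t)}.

L{cosh(ωt)} = s/(s² - ω²), so L{cosh(8t)} = s/(s² - 64)

Final answer: s/(s² - 64)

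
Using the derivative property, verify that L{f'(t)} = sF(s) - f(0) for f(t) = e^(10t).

f'(t) = 10e^(10t). Direct: L{f'(t)} = 10/(s-10). Property: s·1/(s-10) - 1 = (s - (s-10))/(s-10) = 10/(s-10). ✓

Final answer: 10/(s-10)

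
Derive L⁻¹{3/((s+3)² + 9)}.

Form: b/((s-a)² + b²) → e^(at)sin(bt). With a=-3, b=3

Final answer: e^(-3t)·sin(3t)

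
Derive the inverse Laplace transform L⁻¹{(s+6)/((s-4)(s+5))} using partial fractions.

Using partial fractions, f(t) = (10e^(4t) - e^(-5t))/9

Final answer: (10e^(4t) - e^(-5t))/9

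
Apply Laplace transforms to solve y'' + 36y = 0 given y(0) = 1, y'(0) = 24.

L{y''} + 36L{y} = 0. s²Y - s - 24 + 36Y = 0. Y(s² + 36) = s + 24. Y = (s + 24)/(s² + 36). Inverting: y(t) = cos(6t) + 4sin(6t)

Final answer: y(t) = cos(6t) + 4sin(6t)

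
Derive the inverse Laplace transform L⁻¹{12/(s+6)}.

L⁻¹{1/(s-a)} = e^(at), so L⁻¹{1/(s+6)} = e^(-6t), and L⁻¹{12/(s+6)} = 12·e^(-6t)

Final answer: 12·e^(-6t)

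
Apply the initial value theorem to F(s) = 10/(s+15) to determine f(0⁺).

f(0⁺) = lim_{s→∞} s·10/(s+15) = lim_{s→∞} 10s/(s+15) = 10

Final answer: 10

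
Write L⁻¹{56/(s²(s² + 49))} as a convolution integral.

56/(s²(s² + 49)) = (1/s²)·(56/(s² + 49)) = L{t}·L{8·sin(7t)}. So f(t) = t*(8·sin(7t)) = ∫₀ᵗ 8τ·sin(7(t-τ)) dτ

Final answer: ∫₀ᵗ 8τ·sin(7(t-τ)) dτ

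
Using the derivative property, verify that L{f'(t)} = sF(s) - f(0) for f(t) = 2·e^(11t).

f'(t) = 22e^(11t). Direct: L{f'(t)} = 22/(s-11). Property: s·2/(s-11) - 2 = (2s - 2(s-11))/(s-11) = 22/(s-11). ✓

Final answer: 22/(s-11)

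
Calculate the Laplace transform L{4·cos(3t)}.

L{cos(ωt)} = s/(s² + ω²), so L{cos(3t)} = s/(s² + 9). Then L{4·cos(3t)} = 4·s/(s² + 9) = 4s/(s² + 9)

Final answer: 4s/(s² + 9)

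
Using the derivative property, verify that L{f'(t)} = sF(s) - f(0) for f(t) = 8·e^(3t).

f'(t) = 24e^(3t). Direct: L{f'(t)} = 24/(s-3). Property: s·8/(s-3) - 8 = (8s - 8(s-3))/(s-3) = 24/(s-3). ✓

Final answer: 24/(s-3)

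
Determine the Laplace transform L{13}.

L{13} = 13 · L{1} = 13/s

Final answer: 13/s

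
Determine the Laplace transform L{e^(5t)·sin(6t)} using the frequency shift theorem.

Frequency shift: L{e^(at)f(t)} = F(s-a). L{e^(5t)·sin(6t)} = 6/((s-5)² + 36)

Final answer: 6/((s-5)² + 36)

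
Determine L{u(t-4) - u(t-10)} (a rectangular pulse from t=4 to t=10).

L{u(t-a)} = e^(-as)/s. L{u(t-4) - u(t-10)} = (e^(-4s) - e^(-10s))/s

Final answer: (e^(-4s) - e^(-10s))/s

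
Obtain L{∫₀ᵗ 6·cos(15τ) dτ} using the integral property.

L{∫₀ᵗ f(τ)dτ} = F(s)/s with F(s) = 6s/(s² + 225), so the result is (6s/(s² + 225))/s = 6/(s² + 225)

Final answer: 6/(s² + 225)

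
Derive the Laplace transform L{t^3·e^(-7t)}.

L{t^n·e^(at)} = n!/(s-a)^(n+1), so L{t^3·e^(-7t)} = 6/(s+7)^4

Final answer: 6/(s+7)^4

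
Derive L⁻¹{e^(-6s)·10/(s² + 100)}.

L⁻¹{10/(s² + 100)} = sin(10t). By the time shift theorem, L⁻¹{e^(-as)F(s)} = u(t-a)f(t-a) with a=6, so L⁻¹{e^(-6s)·10/(s² + 100)} = u(t-6)·sin(10(t-6))

Final answer: u(t-6)·sin(10(t-6))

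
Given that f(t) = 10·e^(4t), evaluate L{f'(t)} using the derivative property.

f(0) = 10, F(s) = 10/(s-4). L{f'(t)} = s·F(s) - f(0) = 10s/(s-4) - 10 = (10s - 10(s-4))/(s-4) = 40/(s-4)

Final answer: 40/(s-4)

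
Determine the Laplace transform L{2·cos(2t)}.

L{cos(ωt)} = s/(s² + ω²), so L{cos(2t)} = s/(s² + 4). Then L{2·cos(2t)} = 2·s/(s² + 4) = 2s/(s² + 4)

Final answer: 2s/(s² + 4)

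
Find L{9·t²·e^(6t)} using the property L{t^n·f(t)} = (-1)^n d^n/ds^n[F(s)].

L{e^(6t)} = 1/(s-6). d/ds[1/(s-6)] = -1/(s-6)². d²/ds²[1/(s-6)] = 2/(s-6)³. So L{t²·e^(6t)} = (-1)² · 2/(s-6)³ = 2/(s-6)³. Then L{9·t²·e^(6t)} = 9·2/(s-6)³ = 18/(s-6)³

Final answer: 18/(s-6)³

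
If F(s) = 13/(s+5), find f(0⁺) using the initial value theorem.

f(0⁺) = lim_{s→∞} s·13/(s+5) = lim_{s→∞} 13s/(s+5) = 13

Final answer: 13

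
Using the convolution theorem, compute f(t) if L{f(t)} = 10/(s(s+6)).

10/(s(s+6)) = (10/s)·(1/(s+6)) = L{10}·L{e^(-6t)}. By convolution, f(t) = 10*e^(-6t) = ∫₀ᵗ 10·e^(-6τ) dτ = 10·(1 - e^(-6t))/6

Final answer: 10·(1 - e^(-6t))/6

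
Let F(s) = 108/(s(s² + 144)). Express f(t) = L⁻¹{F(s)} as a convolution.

108/(s(s² + 144)) = (1/s)·(108/(s² + 144)) = L{1}·L{9·sin(12t)}. So f(t) = 1*(9·sin(12t)) = ∫₀ᵗ 9·sin(12τ) dτ

Final answer: ∫₀ᵗ 9·sin(12τ) dτ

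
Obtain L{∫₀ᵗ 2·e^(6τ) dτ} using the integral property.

L{∫₀ᵗ f(τ)dτ} = F(s)/s with F(s) = 2/(s-6), so L{∫₀ᵗ 2·e^(6τ) dτ} = 2/(s(s-6))

Final answer: 2/(s(s-6))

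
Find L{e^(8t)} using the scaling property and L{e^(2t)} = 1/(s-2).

Using L{f(at)} = (1/a)F(s/a) with a=4 and f(t) = e^(2t): L{e^(8t)} = (1/4) · 1/((s/4)-2) = (1/4) · 4/(s-8) = 1/(s-8)

Final answer: 1/(s-8)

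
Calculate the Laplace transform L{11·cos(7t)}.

L{cos(ωt)} = s/(s² + ω²), so L{cos(7t)} = s/(s² + 49). Then L{11·cos(7t)} = 11·s/(s² + 49) = 11s/(s² + 49)

Final answer: 11s/(s² + 49)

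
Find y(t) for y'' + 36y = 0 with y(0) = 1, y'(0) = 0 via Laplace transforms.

L{y''} + 36L{y} = 0. s²Y - s - 0 + 36Y = 0. Y(s² + 36) = s. Y = (s)/(s² + 36). Inverting: y(t) = cos(6t)

Final answer: y(t) = cos(6t)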